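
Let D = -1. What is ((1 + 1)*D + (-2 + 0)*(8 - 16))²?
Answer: 196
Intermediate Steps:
((1 + 1)*D + (-2 + 0)*(8 - 16))² = ((1 + 1)*(-1) + (-2 + 0)*(8 - 16))² = (2*(-1) - 2*(-8))² = (-2 + 16)² = 14² = 196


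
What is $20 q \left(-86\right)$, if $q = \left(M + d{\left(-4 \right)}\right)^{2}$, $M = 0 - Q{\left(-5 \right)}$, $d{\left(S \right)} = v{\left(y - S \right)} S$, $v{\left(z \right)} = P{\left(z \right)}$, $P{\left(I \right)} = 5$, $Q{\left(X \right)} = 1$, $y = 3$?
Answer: $-758520$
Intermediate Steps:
$v{\left(z \right)} = 5$
$d{\left(S \right)} = 5 S$
$M = -1$ ($M = 0 - 1 = -1$)
$q = 441$ ($q = \left(-1 + 5 \left(-4\right)\right)^{2} = \left(-1 - 20\right)^{2} = \left(-21\right)^{2} = 441$)
$20 q \left(-86\right) = 20 \cdot 441 \left(-86\right) = 8820 \left(-86\right) = -758520$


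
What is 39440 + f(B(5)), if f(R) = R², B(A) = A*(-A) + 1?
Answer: 40016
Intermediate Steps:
B(A) = 1 - A² (B(A) = -A² + 1 = 1 - A²)
39440 + f(B(5)) = 39440 + (1 - 1*5²)² = 39440 + (1 - 1*25)² = 39440 + (1 - 25)² = 39440 + (-24)² = 39440 + 576 = 40016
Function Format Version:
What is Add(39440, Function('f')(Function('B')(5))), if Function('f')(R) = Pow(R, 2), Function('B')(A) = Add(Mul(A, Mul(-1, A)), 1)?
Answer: 40016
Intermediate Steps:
Function('B')(A) = Add(1, Mul(-1, Pow(A, 2))) (Function('B')(A) = Add(Mul(-1, Pow(A, 2)), 1) = Add(1, Mul(-1, Pow(A, 2))))
Add(39440, Function('f')(Function('B')(5))) = Add(39440, Pow(Add(1, Mul(-1, Pow(5, 2))), 2)) = Add(39440, Pow(Add(1, Mul(-1, 25)), 2)) = Add(39440, Pow(Add(1, -25), 2)) = Add(39440, Pow(-24, 2)) = Add(39440, 576) = 40016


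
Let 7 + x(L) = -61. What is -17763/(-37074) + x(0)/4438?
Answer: 12718527/27422402 ≈ 0.46380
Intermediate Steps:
x(L) = -68 (x(L) = -7 - 61 = -68)
-17763/(-37074) + x(0)/4438 = -17763/(-37074) - 68/4438 = -17763*(-1/37074) - 68*1/4438 = 5921/12358 - 34/2219 = 12718527/27422402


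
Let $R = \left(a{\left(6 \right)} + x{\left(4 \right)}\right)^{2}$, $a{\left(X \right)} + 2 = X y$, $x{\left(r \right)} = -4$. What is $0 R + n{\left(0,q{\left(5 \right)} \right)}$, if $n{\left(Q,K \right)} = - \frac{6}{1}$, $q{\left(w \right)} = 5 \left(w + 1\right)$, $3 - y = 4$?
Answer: $-6$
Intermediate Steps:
$y = -1$ ($y = 3 - 4 = -1$)
$a{\left(X \right)} = -2 - X$ ($a{\left(X \right)} = -2 + X \left(-1\right) = -2 - X$)
$q{\left(w \right)} = 5 + 5 w$ ($q{\left(w \right)} = 5 \left(1 + w\right) = 5 + 5 w$)
$R = 144$ ($R = \left(\left(-2 - 6\right) - 4\right)^{2} = \left(-8 - 4\right)^{2} = \left(-12\right)^{2} = 144$)
$n{\left(Q,K \right)} = -6$ ($n{\left(Q,K \right)} = \left(-6\right) 1 = -6$)
$0 R + n{\left(0,q{\left(5 \right)} \right)} = 0 \cdot 144 - 6 = 0 - 6 = -6$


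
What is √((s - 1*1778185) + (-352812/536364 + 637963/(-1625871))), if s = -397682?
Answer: 7*I*√11795793719534844525753/515401107 ≈ 1475.1*I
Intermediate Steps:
√((s - 1*1778185) + (-352812/536364 + 637963/(-1625871))) = √((-397682 - 1*1778185) + (-352812/536364 + 637963/(-1625871))) = √((-397682 - 1778185) + (-352812*1/536364 + 637963*(-1/1625871))) = √(-2175867 + (-29401/44697 - 637963/1625871)) = √(-2175867 - 541257202/515401107) = √(-1121444801741971/515401107) = 7*I*√11795793719534844525753/515401107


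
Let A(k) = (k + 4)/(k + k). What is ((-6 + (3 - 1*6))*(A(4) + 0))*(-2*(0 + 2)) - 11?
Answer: 25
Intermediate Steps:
A(k) = (4 + k)/(2*k) (A(k) = (4 + k)/((2*k)) = (4 + k)*(1/(2*k)) = (4 + k)/(2*k))
((-6 + (3 - 1*6))*(A(4) + 0))*(-2*(0 + 2)) - 11 = ((-6 + (3 - 1*6))*((1/2)*(4 + 4)/4 + 0))*(-2*(0 + 2)) - 11 = ((-6 + (3 - 6))*((1/2)*(1/4)*8 + 0))*(-2*2) - 11 = ((-6 - 3)*(1 + 0))*(-4) - 11 = -9*1*(-4) - 11 = -9*(-4) - 11 = 36 - 11 = 25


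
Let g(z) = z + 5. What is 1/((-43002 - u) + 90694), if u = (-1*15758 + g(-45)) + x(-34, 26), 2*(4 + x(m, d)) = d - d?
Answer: 1/63494 ≈ 1.5750e-5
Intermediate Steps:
g(z) = 5 + z
x(m, d) = -4 (x(m, d) = -4 + (d - d)/2 = -4 + (½)*0 = -4 + 0 = -4)
u = -15802 (u = (-1*15758 + (5 - 45)) - 4 = (-15758 - 40) - 4 = -15798 - 4 = -15802)
1/((-43002 - u) + 90694) = 1/((-43002 - 1*(-15802)) + 90694) = 1/((-43002 + 15802) + 90694) = 1/(-27200 + 90694) = 1/63494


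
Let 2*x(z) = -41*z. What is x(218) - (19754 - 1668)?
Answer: -22555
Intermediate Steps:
x(z) = -41*z/2 (x(z) = (-41*z)/2 = -41*z/2)
x(218) - (19754 - 1668) = -41/2*218 - (19754 - 1668) = -4469 - 1*18086 = -4469 - 18086 = -22555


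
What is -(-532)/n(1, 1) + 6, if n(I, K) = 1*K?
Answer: 538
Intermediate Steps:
n(I, K) = K
-(-532)/n(1, 1) + 6 = -(-532)/1 + 6 = -(-532) + 6 = -19*(-28) + 6 = 532 + 6 = 538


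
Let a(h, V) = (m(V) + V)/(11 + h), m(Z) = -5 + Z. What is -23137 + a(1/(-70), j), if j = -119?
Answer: -17809363/769 ≈ -23159.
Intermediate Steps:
a(h, V) = (-5 + 2*V)/(11 + h) (a(h, V) = ((-5 + V) + V)/(11 + h) = (-5 + 2*V)/(11 + h))
-23137 + a(1/(-70), j) = -23137 + (-5 + 2*(-119))/(11 + 1/(-70)) = -23137 + (-5 - 238)/(11 - 1/70) = -23137 - 243/(769/70) = -23137 + (70/769)*(-243) = -23137 - 17010/769 = -17809363/769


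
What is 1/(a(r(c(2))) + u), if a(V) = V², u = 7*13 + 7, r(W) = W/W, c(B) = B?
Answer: 1/99 ≈ 0.010101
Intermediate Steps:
r(W) = 1
u = 98 (u = 91 + 7 = 98)
1/(a(r(c(2))) + u) = 1/(1² + 98) = 1/(1 + 98) = 1/99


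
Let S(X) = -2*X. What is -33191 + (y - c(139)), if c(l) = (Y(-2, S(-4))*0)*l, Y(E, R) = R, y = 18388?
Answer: -14803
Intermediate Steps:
c(l) = 0 (c(l) = (-2*(-4)*0)*l = (8*0)*l = 0*l = 0)
-33191 + (y - c(139)) = -33191 + (18388 - 1*0) = -33191 + (18388 + 0) = -33191 + 18388 = -14803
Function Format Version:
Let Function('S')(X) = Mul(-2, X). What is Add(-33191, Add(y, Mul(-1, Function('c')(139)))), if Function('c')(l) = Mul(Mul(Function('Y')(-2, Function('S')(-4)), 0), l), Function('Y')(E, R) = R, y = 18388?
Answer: -14803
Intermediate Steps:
Function('c')(l) = 0 (Function('c')(l) = Mul(Mul(Mul(-2, -4), 0), l) = Mul(Mul(8, 0), l) = Mul(0, l) = 0)
Add(-33191, Add(y, Mul(-1, Function('c')(139)))) = Add(-33191, Add(18388, Mul(-1, 0))) = Add(-33191, Add(18388, 0)) = Add(-33191, 18388) = -14803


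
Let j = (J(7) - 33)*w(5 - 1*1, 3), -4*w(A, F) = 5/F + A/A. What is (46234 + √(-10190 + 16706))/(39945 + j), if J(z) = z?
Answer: 138702/119887 + 18*√181/119887 ≈ 1.1590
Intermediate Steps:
w(A, F) = -¼ - 5/(4*F) (w(A, F) = -(5/F + A/A)/4 = -(5/F + 1)/4 = -(1 + 5/F)/4 = -¼ - 5/(4*F))
j = 52/3 (j = (7 - 33)*((¼)*(-5 - 1*3)/3) = -13*(-5 - 3)/(2*3) = -13*(-8)/(2*3) = -26*(-⅔) = 52/3 ≈ 17.333)
(46234 + √(-10190 + 16706))/(39945 + j) = (46234 + √(-10190 + 16706))/(39945 + 52/3) = (46234 + √6516)/(119887/3) = (46234 + 6*√181)*(3/119887) = 138702/119887 + 18*√181/119887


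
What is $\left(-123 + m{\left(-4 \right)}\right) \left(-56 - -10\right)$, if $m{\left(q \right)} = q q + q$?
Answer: $5106$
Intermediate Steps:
$m{\left(q \right)} = q + q^{2}$ ($m{\left(q \right)} = q^{2} + q = q + q^{2}$)
$\left(-123 + m{\left(-4 \right)}\right) \left(-56 - -10\right) = \left(-123 - 4 \left(1 - 4\right)\right) \left(-56 - -10\right) = \left(-123 - -12\right) \left(-56 + 10\right) = \left(-123 + 12\right) \left(-46\right) = \left(-111\right) \left(-46\right) = 5106$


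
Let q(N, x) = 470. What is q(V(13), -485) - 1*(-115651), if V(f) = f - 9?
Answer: 116121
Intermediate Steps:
V(f) = -9 + f
q(V(13), -485) - 1*(-115651) = 470 - 1*(-115651) = 470 + 115651 = 116121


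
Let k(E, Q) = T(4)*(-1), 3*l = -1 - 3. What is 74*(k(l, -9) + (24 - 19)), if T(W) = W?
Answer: 74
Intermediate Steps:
l = -4/3 (l = (-1 - 3)/3 = (⅓)*(-4) = -4/3 ≈ -1.3333)
k(E, Q) = -4 (k(E, Q) = 4*(-1) = -4)
74*(k(l, -9) + (24 - 19)) = 74*(-4 + (24 - 19)) = 74*(-4 + 5) = 74*1 = 74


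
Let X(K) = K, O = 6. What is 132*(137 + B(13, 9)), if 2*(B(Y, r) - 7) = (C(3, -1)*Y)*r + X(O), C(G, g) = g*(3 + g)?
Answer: 3960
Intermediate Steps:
B(Y, r) = 10 - Y*r (B(Y, r) = 7 + (((-(3 - 1))*Y)*r + 6)/2 = 7 + (((-1*2)*Y)*r + 6)/2 = 7 + ((-2*Y)*r + 6)/2 = 7 + (-2*Y*r + 6)/2 = 7 + (6 - 2*Y*r)/2 = 7 + (3 - Y*r) = 10 - Y*r)
132*(137 + B(13, 9)) = 132*(137 + (10 - 1*13*9)) = 132*(137 + (10 - 117)) = 132*(137 - 107) = 132*30 = 3960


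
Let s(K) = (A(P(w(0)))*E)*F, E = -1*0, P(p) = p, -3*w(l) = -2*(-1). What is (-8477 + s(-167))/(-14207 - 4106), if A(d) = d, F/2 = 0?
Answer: 8477/18313 ≈ 0.46290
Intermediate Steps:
w(l) = -⅔ (w(l) = -(-2)*(-1)/3 = -⅓*2 = -⅔)
E = 0
F = 0 (F = 2*0 = 0)
s(K) = 0 (s(K) = -⅔*0*0 = 0*0 = 0)
(-8477 + s(-167))/(-14207 - 4106) = (-8477 + 0)/(-14207 - 4106) = -8477/(-18313) = -8477*(-1/18313) = 8477/18313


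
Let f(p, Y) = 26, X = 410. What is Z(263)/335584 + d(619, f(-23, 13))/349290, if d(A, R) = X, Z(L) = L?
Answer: 22945271/11721613536 ≈ 0.0019575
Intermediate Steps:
d(A, R) = 410
Z(263)/335584 + d(619, f(-23, 13))/349290 = 263/335584 + 410/349290 = 263*(1/335584) + 410*(1/349290) = 263/335584 + 41/34929 = 22945271/11721613536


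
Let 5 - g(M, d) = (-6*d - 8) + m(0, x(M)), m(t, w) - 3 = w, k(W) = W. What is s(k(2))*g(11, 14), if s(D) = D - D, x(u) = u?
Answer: 0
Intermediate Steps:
m(t, w) = 3 + w
g(M, d) = 10 - M + 6*d (g(M, d) = 5 - ((-6*d - 8) + (3 + M)) = 5 - ((-8 - 6*d) + (3 + M)) = 5 - (-5 + M - 6*d) = 5 + (5 - M + 6*d) = 10 - M + 6*d)
s(D) = 0
s(k(2))*g(11, 14) = 0*(10 - 1*11 + 6*14) = 0*(10 - 11 + 84) = 0*83 = 0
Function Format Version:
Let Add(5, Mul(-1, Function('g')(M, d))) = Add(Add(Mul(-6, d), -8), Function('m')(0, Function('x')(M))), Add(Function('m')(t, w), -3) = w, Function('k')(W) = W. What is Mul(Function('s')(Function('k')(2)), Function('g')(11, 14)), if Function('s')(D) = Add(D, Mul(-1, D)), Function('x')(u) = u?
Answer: 0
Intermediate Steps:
Function('m')(t, w) = Add(3, w)
Function('g')(M, d) = Add(10, Mul(-1, M), Mul(6, d)) (Function('g')(M, d) = Add(5, Mul(-1, Add(Add(Mul(-6, d), -8), Add(3, M)))) = Add(5, Mul(-1, Add(Add(-8, Mul(-6, d)), Add(3, M)))) = Add(5, Mul(-1, Add(-5, M, Mul(-6, d)))) = Add(5, Add(5, Mul(-1, M), Mul(6, d))) = Add(10, Mul(-1, M), Mul(6, d)))
Function('s')(D) = 0
Mul(Function('s')(Function('k')(2)), Function('g')(11, 14)) = Mul(0, Add(10, Mul(-1, 11), Mul(6, 14))) = Mul(0, Add(10, -11, 84)) = Mul(0, 83) = 0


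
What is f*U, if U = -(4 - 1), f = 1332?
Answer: -3996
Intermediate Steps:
U = -3 (U = -1*3 = -3)
f*U = 1332*(-3) = -3996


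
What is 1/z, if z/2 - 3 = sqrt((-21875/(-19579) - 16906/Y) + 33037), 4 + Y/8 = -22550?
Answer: -378501228/8334397940297 + 3*sqrt(58434063594827226530)/8334397940297 ≈ 0.0027062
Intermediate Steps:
Y = -180432 (Y = -32 + 8*(-22550) = -32 - 180400 = -180432)
z = 6 + sqrt(58434063594827226530)/21027846 (z = 6 + 2*sqrt((-21875/(-19579) - 16906/(-180432)) + 33037) = 6 + 2*sqrt((-21875*(-1/19579) - 16906*(-1/180432)) + 33037) = 6 + 2*sqrt((3125/2797 + 8453/90216) + 33037) = 6 + 2*sqrt(305568041/252334152 + 33037) = 6 + 2*sqrt(8336668947665/252334152) = 6 + 2*(sqrt(58434063594827226530)/42055692) = 6 + sqrt(58434063594827226530)/21027846 ≈ 369.53)
1/z = 1/(6 + sqrt(58434063594827226530)/21027846)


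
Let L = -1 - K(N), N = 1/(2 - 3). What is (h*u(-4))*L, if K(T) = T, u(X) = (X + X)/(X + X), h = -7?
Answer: 0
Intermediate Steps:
N = -1 (N = 1/(-1) = -1)
u(X) = 1 (u(X) = (2*X)/((2*X)) = (2*X)*(1/(2*X)) = 1)
L = 0 (L = -1 - 1*(-1) = -1 + 1 = 0)
(h*u(-4))*L = -7*1*0 = -7*0 = 0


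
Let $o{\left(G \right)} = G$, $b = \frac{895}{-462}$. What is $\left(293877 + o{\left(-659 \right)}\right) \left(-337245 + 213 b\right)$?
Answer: $- \frac{7623561708475}{77} \approx -9.9007 \cdot 10^{10}$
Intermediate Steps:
$b = - \frac{895}{462}$ ($b = 895 \left(- \frac{1}{462}\right) = - \frac{895}{462} \approx -1.9372$)
$\left(293877 + o{\left(-659 \right)}\right) \left(-337245 + 213 b\right) = \left(293877 - 659\right) \left(-337245 + 213 \left(- \frac{895}{462}\right)\right) = 293218 \left(-337245 - \frac{63545}{154}\right) = 293218 \left(- \frac{51999275}{154}\right) = - \frac{7623561708475}{77}$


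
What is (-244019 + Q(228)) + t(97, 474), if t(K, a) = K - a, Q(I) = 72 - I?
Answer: -244552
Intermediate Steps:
(-244019 + Q(228)) + t(97, 474) = (-244019 + (72 - 1*228)) + (97 - 1*474) = (-244019 + (72 - 228)) + (97 - 474) = (-244019 - 156) - 377 = -244175 - 377 = -244552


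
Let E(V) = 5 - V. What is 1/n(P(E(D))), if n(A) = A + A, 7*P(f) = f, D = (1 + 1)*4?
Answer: -7/6 ≈ -1.1667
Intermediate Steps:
D = 8 (D = 2*4 = 8)
P(f) = f/7
n(A) = 2*A
1/n(P(E(D))) = 1/(2*((5 - 1*8)/7)) = 1/(2*((5 - 8)/7)) = 1/(2*((⅐)*(-3))) = 1/(2*(-3/7)) = 1/(-6/7) = -7/6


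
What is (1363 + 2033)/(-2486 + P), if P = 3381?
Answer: 3396/895 ≈ 3.7944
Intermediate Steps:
(1363 + 2033)/(-2486 + P) = (1363 + 2033)/(-2486 + 3381) = 3396/895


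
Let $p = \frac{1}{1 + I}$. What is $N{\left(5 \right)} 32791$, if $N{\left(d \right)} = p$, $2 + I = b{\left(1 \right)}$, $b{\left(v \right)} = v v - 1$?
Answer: $-32791$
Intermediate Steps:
$b{\left(v \right)} = -1 + v^{2}$ ($b{\left(v \right)} = v^{2} - 1 = -1 + v^{2}$)
$I = -2$ ($I = -2 - \left(1 - 1^{2}\right) = -2 + \left(-1 + 1\right) = -2 + 0 = -2$)
$p = -1$ ($p = \frac{1}{1 - 2} = \frac{1}{-1} = -1$)
$N{\left(d \right)} = -1$
$N{\left(5 \right)} 32791 = \left(-1\right) 32791 = -32791$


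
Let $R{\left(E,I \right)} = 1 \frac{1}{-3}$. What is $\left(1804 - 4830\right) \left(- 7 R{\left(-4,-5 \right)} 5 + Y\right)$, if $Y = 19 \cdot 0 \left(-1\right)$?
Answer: $- \frac{105910}{3} \approx -35303.0$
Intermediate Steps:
$R{\left(E,I \right)} = - \frac{1}{3}$ ($R{\left(E,I \right)} = 1 \left(- \frac{1}{3}\right) = - \frac{1}{3}$)
$Y = 0$ ($Y = 0 \left(-1\right) = 0$)
$\left(1804 - 4830\right) \left(- 7 R{\left(-4,-5 \right)} 5 + Y\right) = \left(1804 - 4830\right) \left(\left(-7\right) \left(- \frac{1}{3}\right) 5 + 0\right) = - 3026 \left(\frac{7}{3} \cdot 5 + 0\right) = - 3026 \left(\frac{35}{3} + 0\right) = \left(-3026\right) \frac{35}{3} = - \frac{105910}{3}$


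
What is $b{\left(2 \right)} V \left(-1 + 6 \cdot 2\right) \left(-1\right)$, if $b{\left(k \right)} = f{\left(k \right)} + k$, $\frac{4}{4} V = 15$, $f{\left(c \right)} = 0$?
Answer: $-330$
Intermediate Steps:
$V = 15$
$b{\left(k \right)} = k$ ($b{\left(k \right)} = 0 + k = k$)
$b{\left(2 \right)} V \left(-1 + 6 \cdot 2\right) \left(-1\right) = 2 \cdot 15 \left(-1 + 6 \cdot 2\right) \left(-1\right) = 30 \left(-1 + 12\right) \left(-1\right) = 30 \cdot 11 \left(-1\right) = 30 \left(-11\right) = -330$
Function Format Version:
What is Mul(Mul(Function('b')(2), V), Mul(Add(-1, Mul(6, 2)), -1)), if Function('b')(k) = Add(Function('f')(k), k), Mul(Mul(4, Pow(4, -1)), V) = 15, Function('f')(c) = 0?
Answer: -330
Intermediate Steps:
V = 15
Function('b')(k) = k (Function('b')(k) = Add(0, k) = k)
Mul(Mul(Function('b')(2), V), Mul(Add(-1, Mul(6, 2)), -1)) = Mul(Mul(2, 15), Mul(Add(-1, Mul(6, 2)), -1)) = Mul(30, Mul(Add(-1, 12), -1)) = Mul(30, Mul(11, -1)) = Mul(30, -11) = -330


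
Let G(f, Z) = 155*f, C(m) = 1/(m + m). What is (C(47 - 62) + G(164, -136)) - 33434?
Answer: -240421/30 ≈ -8014.0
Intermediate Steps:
C(m) = 1/(2*m)
(C(47 - 62) + G(164, -136)) - 33434 = (1/(2*(47 - 62)) + 155*164) - 33434 = ((½)/(-15) + 25420) - 33434 = ((½)*(-1/15) + 25420) - 33434 = (-1/30 + 25420) - 33434 = 762599/30 - 33434 = -240421/30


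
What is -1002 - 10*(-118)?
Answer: 178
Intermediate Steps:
-1002 - 10*(-118) = -1002 - 1*(-1180) = -1002 + 1180 = 178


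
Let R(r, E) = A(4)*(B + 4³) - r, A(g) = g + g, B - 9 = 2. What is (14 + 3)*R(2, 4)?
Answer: 10166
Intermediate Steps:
B = 11 (B = 9 + 2 = 11)
A(g) = 2*g
R(r, E) = 600 - r (R(r, E) = (2*4)*(11 + 4³) - r = 8*(11 + 64) - r = 8*75 - r = 600 - r)
(14 + 3)*R(2, 4) = (14 + 3)*(600 - 1*2) = 17*(600 - 2) = 17*598 = 10166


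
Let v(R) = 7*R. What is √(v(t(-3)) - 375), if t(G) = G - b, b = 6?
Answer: I*√438 ≈ 20.928*I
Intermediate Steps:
t(G) = -6 + G (t(G) = G - 1*6 = G - 6 = -6 + G)
√(v(t(-3)) - 375) = √(7*(-6 - 3) - 375) = √(7*(-9) - 375) = √(-63 - 375) = √(-438) = I*√438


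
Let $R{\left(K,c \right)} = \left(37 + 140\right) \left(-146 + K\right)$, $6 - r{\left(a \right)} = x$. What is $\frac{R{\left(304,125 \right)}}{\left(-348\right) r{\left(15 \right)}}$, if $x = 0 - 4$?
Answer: $- \frac{4661}{580} \approx -8.0362$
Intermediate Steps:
$x = -4$
$r{\left(a \right)} = 10$ ($r{\left(a \right)} = 6 - -4 = 6 + 4 = 10$)
$R{\left(K,c \right)} = -25842 + 177 K$ ($R{\left(K,c \right)} = 177 \left(-146 + K\right) = -25842 + 177 K$)
$\frac{R{\left(304,125 \right)}}{\left(-348\right) r{\left(15 \right)}} = \frac{-25842 + 177 \cdot 304}{\left(-348\right) 10} = \frac{-25842 + 53808}{-3480} = 27966 \left(- \frac{1}{3480}\right) = - \frac{4661}{580}$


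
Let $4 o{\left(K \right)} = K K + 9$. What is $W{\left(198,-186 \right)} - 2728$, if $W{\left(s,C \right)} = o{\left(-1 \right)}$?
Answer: $- \frac{5451}{2} \approx -2725.5$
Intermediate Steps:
$o{\left(K \right)} = \frac{9}{4} + \frac{K^{2}}{4}$ ($o{\left(K \right)} = \frac{K K + 9}{4} = \frac{K^{2} + 9}{4} = \frac{9 + K^{2}}{4} = \frac{9}{4} + \frac{K^{2}}{4}$)
$W{\left(s,C \right)} = \frac{5}{2}$ ($W{\left(s,C \right)} = \frac{9}{4} + \frac{\left(-1\right)^{2}}{4} = \frac{9}{4} + \frac{1}{4} \cdot 1 = \frac{9}{4} + \frac{1}{4} = \frac{5}{2}$)
$W{\left(198,-186 \right)} - 2728 = \frac{5}{2} - 2728 = - \frac{5451}{2}$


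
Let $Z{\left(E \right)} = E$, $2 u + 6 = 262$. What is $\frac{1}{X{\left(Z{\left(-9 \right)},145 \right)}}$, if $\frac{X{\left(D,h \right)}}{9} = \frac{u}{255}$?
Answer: $\frac{85}{384} \approx 0.22135$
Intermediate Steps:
$u = 128$ ($u = -3 + \frac{1}{2} \cdot 262 = -3 + 131 = 128$)
$X{\left(D,h \right)} = \frac{384}{85}$ ($X{\left(D,h \right)} = 9 \cdot \frac{128}{255} = \frac{384}{85}$)
$\frac{1}{X{\left(Z{\left(-9 \right)},145 \right)}} = \frac{1}{\frac{384}{85}} = \frac{85}{384}$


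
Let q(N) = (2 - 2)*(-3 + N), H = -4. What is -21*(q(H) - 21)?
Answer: 441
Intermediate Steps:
q(N) = 0 (q(N) = 0*(-3 + N) = 0)
-21*(q(H) - 21) = -21*(0 - 21) = -21*(-21) = 441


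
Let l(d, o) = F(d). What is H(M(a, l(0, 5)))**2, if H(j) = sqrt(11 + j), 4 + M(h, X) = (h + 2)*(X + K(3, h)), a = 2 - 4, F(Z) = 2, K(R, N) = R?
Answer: 7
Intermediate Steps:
l(d, o) = 2
a = -2
M(h, X) = -4 + (2 + h)*(3 + X) (M(h, X) = -4 + (h + 2)*(X + 3) = -4 + (2 + h)*(3 + X))
H(M(a, l(0, 5)))**2 = (sqrt(11 + (2 + 2*2 + 3*(-2) + 2*(-2))))**2 = (sqrt(11 + (2 + 4 - 6 - 4)))**2 = (sqrt(11 - 4))**2 = (sqrt(7))**2 = 7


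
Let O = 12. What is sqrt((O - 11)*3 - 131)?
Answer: 8*I*sqrt(2) ≈ 11.314*I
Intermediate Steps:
sqrt((O - 11)*3 - 131) = sqrt((12 - 11)*3 - 131) = sqrt(1*3 - 131) = sqrt(3 - 131) = sqrt(-128) = 8*I*sqrt(2)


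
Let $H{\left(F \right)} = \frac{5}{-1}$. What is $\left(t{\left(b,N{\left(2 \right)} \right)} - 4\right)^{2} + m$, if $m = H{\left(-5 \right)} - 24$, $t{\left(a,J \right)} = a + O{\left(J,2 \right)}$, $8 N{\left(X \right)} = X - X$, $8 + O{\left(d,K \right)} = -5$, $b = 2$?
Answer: $196$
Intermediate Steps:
$O{\left(d,K \right)} = -13$ ($O{\left(d,K \right)} = -8 - 5 = -13$)
$N{\left(X \right)} = 0$ ($N{\left(X \right)} = \frac{X - X}{8} = \frac{1}{8} \cdot 0 = 0$)
$t{\left(a,J \right)} = -13 + a$ ($t{\left(a,J \right)} = a - 13 = -13 + a$)
$H{\left(F \right)} = -5$ ($H{\left(F \right)} = 5 \left(-1\right) = -5$)
$m = -29$ ($m = -5 - 24 = -29$)
$\left(t{\left(b,N{\left(2 \right)} \right)} - 4\right)^{2} + m = \left(\left(-13 + 2\right) - 4\right)^{2} - 29 = \left(-11 - 4\right)^{2} - 29 = \left(-15\right)^{2} - 29 = 225 - 29 = 196$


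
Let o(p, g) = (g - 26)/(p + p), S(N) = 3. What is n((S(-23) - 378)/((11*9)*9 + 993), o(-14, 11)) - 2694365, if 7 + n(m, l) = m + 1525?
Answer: -1691108041/628 ≈ -2.6928e+6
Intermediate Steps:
o(p, g) = (-26 + g)/(2*p) (o(p, g) = (-26 + g)/((2*p)) = (-26 + g)*(1/(2*p)) = (-26 + g)/(2*p))
n(m, l) = 1518 + m (n(m, l) = -7 + (m + 1525) = -7 + (1525 + m) = 1518 + m)
n((S(-23) - 378)/((11*9)*9 + 993), o(-14, 11)) - 2694365 = (1518 + (3 - 378)/((11*9)*9 + 993)) - 2694365 = (1518 - 375/(99*9 + 993)) - 2694365 = (1518 - 375/(891 + 993)) - 2694365 = (1518 - 375/1884) - 2694365 = (1518 - 375*1/1884) - 2694365 = (1518 - 125/628) - 2694365 = 953179/628 - 2694365 = -1691108041/628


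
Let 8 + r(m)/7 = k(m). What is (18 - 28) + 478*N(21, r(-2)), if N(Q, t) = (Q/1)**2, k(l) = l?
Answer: 210788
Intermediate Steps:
r(m) = -56 + 7*m
N(Q, t) = Q**2 (N(Q, t) = (Q*1)**2 = Q**2)
(18 - 28) + 478*N(21, r(-2)) = (18 - 28) + 478*21**2 = -10 + 478*441 = -10 + 210798 = 210788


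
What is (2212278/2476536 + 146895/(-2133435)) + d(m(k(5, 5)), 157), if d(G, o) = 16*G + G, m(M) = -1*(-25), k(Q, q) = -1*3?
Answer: 24998395639469/58705873124 ≈ 425.82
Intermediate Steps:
k(Q, q) = -3
m(M) = 25
d(G, o) = 17*G
(2212278/2476536 + 146895/(-2133435)) + d(m(k(5, 5)), 157) = (2212278/2476536 + 146895/(-2133435)) + 17*25 = (2212278*(1/2476536) + 146895*(-1/2133435)) + 425 = (368713/412756 - 9793/142229) + 425 = 48399561769/58705873124 + 425 = 24998395639469/58705873124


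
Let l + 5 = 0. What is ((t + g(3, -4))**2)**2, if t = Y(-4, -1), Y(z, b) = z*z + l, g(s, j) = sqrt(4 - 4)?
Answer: 14641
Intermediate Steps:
g(s, j) = 0 (g(s, j) = sqrt(0) = 0)
l = -5 (l = -5 + 0 = -5)
Y(z, b) = -5 + z**2 (Y(z, b) = z*z - 5 = z**2 - 5 = -5 + z**2)
t = 11 (t = -5 + (-4)**2 = -5 + 16 = 11)
((t + g(3, -4))**2)**2 = ((11 + 0)**2)**2 = (11**2)**2 = 121**2 = 14641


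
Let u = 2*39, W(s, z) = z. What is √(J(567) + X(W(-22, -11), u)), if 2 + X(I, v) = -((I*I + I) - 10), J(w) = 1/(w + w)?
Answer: I*√1619338/126 ≈ 10.099*I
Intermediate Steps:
u = 78
J(w) = 1/(2*w)
X(I, v) = 8 - I - I² (X(I, v) = -2 - ((I*I + I) - 10) = -2 - ((I² + I) - 10) = -2 - ((I + I²) - 10) = -2 - (-10 + I + I²) = -2 + (10 - I - I²) = 8 - I - I²)
√(J(567) + X(W(-22, -11), u)) = √((½)/567 + (8 - 1*(-11) - 1*(-11)²)) = √((½)*(1/567) + (8 + 11 - 1*121)) = √(1/1134 + (8 + 11 - 121)) = √(1/1134 - 102) = √(-115667/1134) = I*√1619338/126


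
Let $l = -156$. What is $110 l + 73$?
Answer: $-17087$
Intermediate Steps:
$110 l + 73 = 110 \left(-156\right) + 73 = -17160 + 73 = -17087$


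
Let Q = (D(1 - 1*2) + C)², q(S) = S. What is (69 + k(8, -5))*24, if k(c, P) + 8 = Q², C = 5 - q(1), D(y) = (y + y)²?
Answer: 99768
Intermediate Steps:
D(y) = 4*y² (D(y) = (2*y)² = 4*y²)
C = 4 (C = 5 - 1*1 = 5 - 1 = 4)
Q = 64 (Q = (4*(1 - 1*2)² + 4)² = (4*(1 - 2)² + 4)² = (4*(-1)² + 4)² = (4*1 + 4)² = (4 + 4)² = 8² = 64)
k(c, P) = 4088 (k(c, P) = -8 + 64² = -8 + 4096 = 4088)
(69 + k(8, -5))*24 = (69 + 4088)*24 = 4157*24 = 99768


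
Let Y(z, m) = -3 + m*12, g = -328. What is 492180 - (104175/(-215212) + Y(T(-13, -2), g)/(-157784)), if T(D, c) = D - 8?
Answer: 4178244218400393/8489252552 ≈ 4.9218e+5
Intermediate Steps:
T(D, c) = -8 + D
Y(z, m) = -3 + 12*m
492180 - (104175/(-215212) + Y(T(-13, -2), g)/(-157784)) = 492180 - (104175/(-215212) + (-3 + 12*(-328))/(-157784)) = 492180 - (104175*(-1/215212) + (-3 - 3936)*(-1/157784)) = 492180 - (-104175/215212 - 3939*(-1/157784)) = 492180 - (-104175/215212 + 3939/157784) = 492180 - 1*(-3897357033/8489252552) = 492180 + 3897357033/8489252552 = 4178244218400393/8489252552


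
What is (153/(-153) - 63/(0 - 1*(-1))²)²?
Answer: 4096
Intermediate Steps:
(153/(-153) - 63/(0 - 1*(-1))²)² = (153*(-1/153) - 63/(0 + 1)²)² = (-1 - 63/(1²))² = (-1 - 63/1)² = (-1 - 63*1)² = (-1 - 63)² = (-64)² = 4096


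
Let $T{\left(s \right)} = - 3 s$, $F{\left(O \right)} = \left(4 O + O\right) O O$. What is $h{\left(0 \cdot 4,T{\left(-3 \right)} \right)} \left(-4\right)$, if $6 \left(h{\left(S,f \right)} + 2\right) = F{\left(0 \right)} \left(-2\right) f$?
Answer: $8$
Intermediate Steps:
$F{\left(O \right)} = 5 O^{3}$ ($F{\left(O \right)} = 5 O O O = 5 O^{2} O = 5 O^{3}$)
$h{\left(S,f \right)} = -2$ ($h{\left(S,f \right)} = -2 + \frac{5 \cdot 0^{3} \left(-2\right) f}{6} = -2 + \frac{5 \cdot 0 \left(-2\right) f}{6} = -2 + \frac{0 \left(-2\right) f}{6} = -2 + \frac{0 f}{6} = -2 + \frac{1}{6} \cdot 0 = -2 + 0 = -2$)
$h{\left(0 \cdot 4,T{\left(-3 \right)} \right)} \left(-4\right) = \left(-2\right) \left(-4\right) = 8$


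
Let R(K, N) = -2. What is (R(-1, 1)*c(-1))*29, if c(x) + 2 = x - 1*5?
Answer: 464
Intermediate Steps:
c(x) = -7 + x (c(x) = -2 + (x - 1*5) = -2 + (x - 5) = -2 + (-5 + x) = -7 + x)
(R(-1, 1)*c(-1))*29 = -2*(-7 - 1)*29 = -2*(-8)*29 = 16*29 = 464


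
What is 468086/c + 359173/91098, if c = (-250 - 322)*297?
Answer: 28358098/23882859 ≈ 1.1874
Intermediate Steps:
c = -169884 (c = -572*297 = -169884)
468086/c + 359173/91098 = 468086/(-169884) + 359173/91098 = 468086*(-1/169884) + 359173*(1/91098) = -234043/84942 + 359173/91098 = 28358098/23882859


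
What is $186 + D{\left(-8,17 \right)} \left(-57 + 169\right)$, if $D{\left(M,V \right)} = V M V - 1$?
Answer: $-258870$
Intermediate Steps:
$D{\left(M,V \right)} = -1 + M V^{2}$ ($D{\left(M,V \right)} = M V V - 1 = M V^{2} - 1 = -1 + M V^{2}$)
$186 + D{\left(-8,17 \right)} \left(-57 + 169\right) = 186 + \left(-1 - 8 \cdot 17^{2}\right) \left(-57 + 169\right) = 186 + \left(-1 - 2312\right) 112 = 186 - 259056 = -258870$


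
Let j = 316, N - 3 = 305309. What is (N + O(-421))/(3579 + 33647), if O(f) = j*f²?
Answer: 28156734/18613 ≈ 1512.7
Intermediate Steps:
N = 305312 (N = 3 + 305309 = 305312)
O(f) = 316*f²
(N + O(-421))/(3579 + 33647) = (305312 + 316*(-421)²)/(3579 + 33647) = (305312 + 316*177241)/37226 = (305312 + 56008156)*(1/37226) = 56313468*(1/37226) = 28156734/18613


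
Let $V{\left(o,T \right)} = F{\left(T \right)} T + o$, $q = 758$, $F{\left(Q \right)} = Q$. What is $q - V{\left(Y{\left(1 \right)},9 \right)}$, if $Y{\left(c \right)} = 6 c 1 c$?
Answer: $671$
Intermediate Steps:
$Y{\left(c \right)} = 6 c^{2}$ ($Y{\left(c \right)} = 6 c c = 6 c^{2}$)
$V{\left(o,T \right)} = o + T^{2}$ ($V{\left(o,T \right)} = T T + o = T^{2} + o = o + T^{2}$)
$q - V{\left(Y{\left(1 \right)},9 \right)} = 758 - \left(6 \cdot 1^{2} + 9^{2}\right) = 758 - \left(6 \cdot 1 + 81\right) = 758 - \left(6 + 81\right) = 758 - 87 = 671$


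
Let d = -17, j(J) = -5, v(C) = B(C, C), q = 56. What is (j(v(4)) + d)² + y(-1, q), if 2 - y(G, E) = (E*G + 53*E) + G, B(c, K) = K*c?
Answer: -2425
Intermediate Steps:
y(G, E) = 2 - G - 53*E - E*G (y(G, E) = 2 - ((E*G + 53*E) + G) = 2 - ((53*E + E*G) + G) = 2 - (G + 53*E + E*G) = 2 + (-G - 53*E - E*G) = 2 - G - 53*E - E*G)
v(C) = C² (v(C) = C*C = C²)
(j(v(4)) + d)² + y(-1, q) = (-5 - 17)² + (2 - 1*(-1) - 53*56 - 1*56*(-1)) = (-22)² + (2 + 1 - 2968 + 56) = 484 - 2909 = -2425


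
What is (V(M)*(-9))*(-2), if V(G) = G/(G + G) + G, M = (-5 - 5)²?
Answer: 1809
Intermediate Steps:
M = 100 (M = (-10)² = 100)
V(G) = ½ + G (V(G) = G/((2*G)) + G = G*(1/(2*G)) + G = ½ + G)
(V(M)*(-9))*(-2) = ((½ + 100)*(-9))*(-2) = ((201/2)*(-9))*(-2) = -1809/2*(-2) = 1809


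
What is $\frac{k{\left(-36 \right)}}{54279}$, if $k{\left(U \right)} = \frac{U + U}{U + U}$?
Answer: $\frac{1}{54279} \approx 1.8423 \cdot 10^{-5}$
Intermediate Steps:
$k{\left(U \right)} = 1$ ($k{\left(U \right)} = \frac{2 U}{2 U} = 2 U \frac{1}{2 U} = 1$)
$\frac{k{\left(-36 \right)}}{54279} = 1 \cdot \frac{1}{54279} = \frac{1}{54279}$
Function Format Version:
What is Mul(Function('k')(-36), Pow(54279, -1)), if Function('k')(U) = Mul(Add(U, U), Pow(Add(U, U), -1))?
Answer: Rational(1, 54279) ≈ 1.8423e-5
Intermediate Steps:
Function('k')(U) = 1 (Function('k')(U) = Mul(Mul(2, U), Pow(Mul(2, U), -1)) = Mul(Mul(2, U), Mul(Rational(1, 2), Pow(U, -1))) = 1)
Mul(Function('k')(-36), Pow(54279, -1)) = Mul(1, Pow(54279, -1)) = Mul(1, Rational(1, 54279)) = Rational(1, 54279)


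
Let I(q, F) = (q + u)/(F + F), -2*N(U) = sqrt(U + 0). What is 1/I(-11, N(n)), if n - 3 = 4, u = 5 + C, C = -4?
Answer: sqrt(7)/10 ≈ 0.26458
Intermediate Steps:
u = 1 (u = 5 - 4 = 1)
n = 7 (n = 3 + 4 = 7)
N(U) = -sqrt(U)/2 (N(U) = -sqrt(U + 0)/2 = -sqrt(U)/2)
I(q, F) = (1 + q)/(2*F) (I(q, F) = (q + 1)/(F + F) = (1 + q)/((2*F)) = (1 + q)*(1/(2*F)) = (1 + q)/(2*F))
1/I(-11, N(n)) = 1/((1 - 11)/(2*((-sqrt(7)/2)))) = 1/((1/2)*(-2*sqrt(7)/7)*(-10)) = 1/(10*sqrt(7)/7) = sqrt(7)/10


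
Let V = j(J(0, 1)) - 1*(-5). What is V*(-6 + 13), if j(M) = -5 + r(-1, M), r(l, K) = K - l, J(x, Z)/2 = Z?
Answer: 21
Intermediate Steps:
J(x, Z) = 2*Z
j(M) = -4 + M (j(M) = -5 + (M - 1*(-1)) = -5 + (M + 1) = -5 + (1 + M) = -4 + M)
V = 3 (V = (-4 + 2*1) - 1*(-5) = (-4 + 2) + 5 = -2 + 5 = 3)
V*(-6 + 13) = 3*(-6 + 13) = 3*7 = 21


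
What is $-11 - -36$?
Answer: $25$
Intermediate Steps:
$-11 - -36 = -11 + 36 = 25$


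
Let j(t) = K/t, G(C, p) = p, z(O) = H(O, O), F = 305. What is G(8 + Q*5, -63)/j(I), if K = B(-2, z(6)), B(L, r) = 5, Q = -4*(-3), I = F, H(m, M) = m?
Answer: -3843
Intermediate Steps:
I = 305
z(O) = O
Q = 12
K = 5
j(t) = 5/t
G(8 + Q*5, -63)/j(I) = -63/(5/305) = -63/(5*(1/305)) = -63/1/61 = -63*61 = -3843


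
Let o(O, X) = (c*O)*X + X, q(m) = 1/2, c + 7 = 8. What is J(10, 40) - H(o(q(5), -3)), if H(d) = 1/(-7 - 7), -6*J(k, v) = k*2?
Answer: -137/42 ≈ -3.2619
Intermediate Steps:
c = 1 (c = -7 + 8 = 1)
J(k, v) = -k/3 (J(k, v) = -k*2/6 = -k/3)
q(m) = ½
o(O, X) = X + O*X (o(O, X) = (1*O)*X + X = O*X + X = X + O*X)
H(d) = -1/14 (H(d) = 1/(-14) = -1/14)
J(10, 40) - H(o(q(5), -3)) = -⅓*10 - 1*(-1/14) = -10/3 + 1/14 = -137/42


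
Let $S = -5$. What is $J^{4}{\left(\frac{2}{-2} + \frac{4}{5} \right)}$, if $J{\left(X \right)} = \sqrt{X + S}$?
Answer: $\frac{676}{25} \approx 27.04$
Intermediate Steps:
$J{\left(X \right)} = \sqrt{-5 + X}$ ($J{\left(X \right)} = \sqrt{X - 5} = \sqrt{-5 + X}$)
$J^{4}{\left(\frac{2}{-2} + \frac{4}{5} \right)} = \left(\sqrt{-5 + \left(\frac{2}{-2} + \frac{4}{5}\right)}\right)^{4} = \left(\sqrt{-5 + \left(2 \left(- \frac{1}{2}\right) + 4 \cdot \frac{1}{5}\right)}\right)^{4} = \left(\sqrt{-5 + \left(-1 + \frac{4}{5}\right)}\right)^{4} = \left(\sqrt{-5 - \frac{1}{5}}\right)^{4} = \left(\sqrt{- \frac{26}{5}}\right)^{4} = \left(\frac{i \sqrt{130}}{5}\right)^{4} = \frac{676}{25}$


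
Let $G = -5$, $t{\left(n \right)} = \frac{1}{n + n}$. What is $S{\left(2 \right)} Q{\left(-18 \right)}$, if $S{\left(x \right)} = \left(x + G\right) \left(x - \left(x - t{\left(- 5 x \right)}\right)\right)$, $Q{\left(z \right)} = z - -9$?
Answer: $- \frac{27}{20} \approx -1.35$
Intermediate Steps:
$Q{\left(z \right)} = 9 + z$ ($Q{\left(z \right)} = z + 9 = 9 + z$)
$t{\left(n \right)} = \frac{1}{2 n}$
$S{\left(x \right)} = - \frac{-5 + x}{10 x}$ ($S{\left(x \right)} = \left(x - 5\right) \left(x - \left(x - \frac{\left(- \frac{1}{5}\right) \frac{1}{x}}{2}\right)\right) = \left(-5 + x\right) \left(x - \left(x - - \frac{1}{10 x}\right)\right) = \left(-5 + x\right) \left(x - \left(x + \frac{1}{10 x}\right)\right) = \left(-5 + x\right) \left(- \frac{1}{10 x}\right) = - \frac{-5 + x}{10 x}$)
$S{\left(2 \right)} Q{\left(-18 \right)} = \frac{5 - 2}{10 \cdot 2} \left(9 - 18\right) = \frac{1}{10} \cdot \frac{1}{2} \left(5 - 2\right) \left(-9\right) = \frac{1}{10} \cdot \frac{1}{2} \cdot 3 \left(-9\right) = \frac{3}{20} \left(-9\right) = - \frac{27}{20}$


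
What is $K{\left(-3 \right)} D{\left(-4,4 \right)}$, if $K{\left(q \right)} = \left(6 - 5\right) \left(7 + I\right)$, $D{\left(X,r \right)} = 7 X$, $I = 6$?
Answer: $-364$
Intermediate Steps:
$K{\left(q \right)} = 13$ ($K{\left(q \right)} = \left(6 - 5\right) \left(7 + 6\right) = 1 \cdot 13 = 13$)
$K{\left(-3 \right)} D{\left(-4,4 \right)} = 13 \cdot 7 \left(-4\right) = 13 \left(-28\right) = -364$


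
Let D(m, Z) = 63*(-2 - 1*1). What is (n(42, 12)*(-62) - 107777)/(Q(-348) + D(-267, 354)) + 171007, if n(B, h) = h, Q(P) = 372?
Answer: 31185760/183 ≈ 1.7041e+5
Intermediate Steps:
D(m, Z) = -189 (D(m, Z) = 63*(-2 - 1) = 63*(-3) = -189)
(n(42, 12)*(-62) - 107777)/(Q(-348) + D(-267, 354)) + 171007 = (12*(-62) - 107777)/(372 - 189) + 171007 = (-744 - 107777)/183 + 171007 = -108521*1/183 + 171007 = -108521/183 + 171007 = 31185760/183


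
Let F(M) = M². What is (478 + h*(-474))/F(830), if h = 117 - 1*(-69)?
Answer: -43843/344450 ≈ -0.12728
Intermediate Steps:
h = 186 (h = 117 + 69 = 186)
(478 + h*(-474))/F(830) = (478 + 186*(-474))/(830²) = (478 - 88164)/688900 = -87686*1/688900 = -43843/344450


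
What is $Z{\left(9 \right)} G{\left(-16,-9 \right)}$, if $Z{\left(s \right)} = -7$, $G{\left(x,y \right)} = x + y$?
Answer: $175$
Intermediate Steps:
$Z{\left(9 \right)} G{\left(-16,-9 \right)} = - 7 \left(-16 - 9\right) = \left(-7\right) \left(-25\right) = 175$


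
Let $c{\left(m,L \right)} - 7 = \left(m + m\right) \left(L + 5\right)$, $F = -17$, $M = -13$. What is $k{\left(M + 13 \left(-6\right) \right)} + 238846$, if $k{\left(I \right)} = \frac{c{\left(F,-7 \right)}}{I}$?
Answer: $\frac{21734911}{91} \approx 2.3885 \cdot 10^{5}$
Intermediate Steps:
$c{\left(m,L \right)} = 7 + 2 m \left(5 + L\right)$ ($c{\left(m,L \right)} = 7 + \left(m + m\right) \left(L + 5\right) = 7 + 2 m \left(5 + L\right)$)
$k{\left(I \right)} = \frac{75}{I}$ ($k{\left(I \right)} = \frac{7 + 10 \left(-17\right) + 2 \left(-7\right) \left(-17\right)}{I} = \frac{7 - 170 + 238}{I} = \frac{75}{I}$)
$k{\left(M + 13 \left(-6\right) \right)} + 238846 = \frac{75}{-13 + 13 \left(-6\right)} + 238846 = \frac{75}{-13 - 78} + 238846 = \frac{75}{-91} + 238846 = 75 \left(- \frac{1}{91}\right) + 238846 = - \frac{75}{91} + 238846 = \frac{21734911}{91}$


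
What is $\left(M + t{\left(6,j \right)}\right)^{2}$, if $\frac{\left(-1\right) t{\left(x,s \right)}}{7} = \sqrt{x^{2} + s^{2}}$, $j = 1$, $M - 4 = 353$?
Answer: $129262 - 4998 \sqrt{37} \approx 98860.0$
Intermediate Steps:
$M = 357$ ($M = 4 + 353 = 357$)
$t{\left(x,s \right)} = - 7 \sqrt{s^{2} + x^{2}}$ ($t{\left(x,s \right)} = - 7 \sqrt{x^{2} + s^{2}} = - 7 \sqrt{s^{2} + x^{2}}$)
$\left(M + t{\left(6,j \right)}\right)^{2} = \left(357 - 7 \sqrt{1^{2} + 6^{2}}\right)^{2} = \left(357 - 7 \sqrt{1 + 36}\right)^{2} = \left(357 - 7 \sqrt{37}\right)^{2}$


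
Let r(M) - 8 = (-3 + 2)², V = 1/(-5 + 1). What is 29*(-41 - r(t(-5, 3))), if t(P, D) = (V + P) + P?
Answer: -1450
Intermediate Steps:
V = -¼ (V = 1/(-4) = -¼ ≈ -0.25000)
t(P, D) = -¼ + 2*P (t(P, D) = (-¼ + P) + P = -¼ + 2*P)
r(M) = 9 (r(M) = 8 + (-3 + 2)² = 8 + (-1)² = 8 + 1 = 9)
29*(-41 - r(t(-5, 3))) = 29*(-41 - 1*9) = 29*(-41 - 9) = 29*(-50) = -1450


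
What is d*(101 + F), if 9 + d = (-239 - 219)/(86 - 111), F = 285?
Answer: 89938/25 ≈ 3597.5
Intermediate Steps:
d = 233/25 (d = -9 + (-239 - 219)/(86 - 111) = -9 - 458/(-25) = -9 - 458*(-1/25) = -9 + 458/25 = 233/25 ≈ 9.3200)
d*(101 + F) = 233*(101 + 285)/25 = (233/25)*386 = 89938/25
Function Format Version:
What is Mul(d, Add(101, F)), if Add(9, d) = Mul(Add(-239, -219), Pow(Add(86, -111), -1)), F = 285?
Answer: Rational(89938, 25) ≈ 3597.5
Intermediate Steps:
d = Rational(233, 25) (d = Add(-9, Mul(Add(-239, -219), Pow(Add(86, -111), -1))) = Add(-9, Mul(-458, Pow(-25, -1))) = Add(-9, Mul(-458, Rational(-1, 25))) = Add(-9, Rational(458, 25)) = Rational(233, 25) ≈ 9.3200)
Mul(d, Add(101, F)) = Mul(Rational(233, 25), Add(101, 285)) = Mul(Rational(233, 25), 386) = Rational(89938, 25)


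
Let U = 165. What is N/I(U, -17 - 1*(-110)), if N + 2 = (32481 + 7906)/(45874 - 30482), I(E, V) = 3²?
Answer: 1067/15392 ≈ 0.069322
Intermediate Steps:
I(E, V) = 9
N = 9603/15392 (N = -2 + (32481 + 7906)/(45874 - 30482) = -2 + 40387/15392 = 9603/15392 ≈ 0.62390)
N/I(U, -17 - 1*(-110)) = (9603/15392)/9 = (9603/15392)*(⅑) = 1067/15392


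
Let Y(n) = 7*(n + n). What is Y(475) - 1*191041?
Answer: -184391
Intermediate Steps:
Y(n) = 14*n (Y(n) = 7*(2*n) = 14*n)
Y(475) - 1*191041 = 14*475 - 1*191041 = 6650 - 191041 = -184391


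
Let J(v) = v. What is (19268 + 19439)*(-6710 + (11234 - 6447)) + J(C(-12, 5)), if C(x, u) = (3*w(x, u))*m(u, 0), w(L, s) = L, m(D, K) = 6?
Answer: -74433777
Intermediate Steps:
C(x, u) = 18*x (C(x, u) = (3*x)*6 = 18*x)
(19268 + 19439)*(-6710 + (11234 - 6447)) + J(C(-12, 5)) = (19268 + 19439)*(-6710 + (11234 - 6447)) + 18*(-12) = 38707*(-6710 + 4787) - 216 = 38707*(-1923) - 216 = -74433561 - 216 = -74433777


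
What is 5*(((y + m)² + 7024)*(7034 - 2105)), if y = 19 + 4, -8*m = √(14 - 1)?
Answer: 11913516225/64 - 566835*√13/4 ≈ 1.8564e+8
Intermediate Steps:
m = -√13/8 (m = -√(14 - 1)/8 = -√13/8 ≈ -0.45069)
y = 23
5*(((y + m)² + 7024)*(7034 - 2105)) = 5*(((23 - √13/8)² + 7024)*(7034 - 2105)) = 5*((7024 + (23 - √13/8)²)*4929) = 5*(34621296 + 4929*(23 - √13/8)²) = 173106480 + 24645*(23 - √13/8)²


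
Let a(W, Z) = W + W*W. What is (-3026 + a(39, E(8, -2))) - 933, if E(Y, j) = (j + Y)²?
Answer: -2399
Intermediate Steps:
E(Y, j) = (Y + j)²
a(W, Z) = W + W²
(-3026 + a(39, E(8, -2))) - 933 = (-3026 + 39*(1 + 39)) - 933 = (-3026 + 39*40) - 933 = (-3026 + 1560) - 933 = -1466 - 933 = -2399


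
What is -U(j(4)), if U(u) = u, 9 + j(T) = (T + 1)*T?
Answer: -11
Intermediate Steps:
j(T) = -9 + T*(1 + T) (j(T) = -9 + (T + 1)*T = -9 + (1 + T)*T = -9 + T*(1 + T))
-U(j(4)) = -(-9 + 4 + 4²) = -(-9 + 4 + 16) = -1*11 = -11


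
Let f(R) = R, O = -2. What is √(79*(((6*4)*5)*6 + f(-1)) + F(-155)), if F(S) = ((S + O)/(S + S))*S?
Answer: 3*√25210/2 ≈ 238.16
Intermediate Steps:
F(S) = -1 + S/2 (F(S) = ((S - 2)/(S + S))*S = ((-2 + S)/((2*S)))*S = ((-2 + S)*(1/(2*S)))*S = ((-2 + S)/(2*S))*S = -1 + S/2)
√(79*(((6*4)*5)*6 + f(-1)) + F(-155)) = √(79*(((6*4)*5)*6 - 1) + (-1 + (½)*(-155))) = √(79*((24*5)*6 - 1) + (-1 - 155/2)) = √(79*(120*6 - 1) - 157/2) = √(79*(720 - 1) - 157/2) = √(79*719 - 157/2) = √(56801 - 157/2) = √(113445/2) = 3*√25210/2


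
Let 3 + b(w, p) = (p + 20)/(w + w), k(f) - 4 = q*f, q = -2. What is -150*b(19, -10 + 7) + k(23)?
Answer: 6477/19 ≈ 340.89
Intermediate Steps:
k(f) = 4 - 2*f
b(w, p) = -3 + (20 + p)/(2*w) (b(w, p) = -3 + (p + 20)/(w + w) = -3 + (20 + p)/((2*w)) = -3 + (20 + p)*(1/(2*w)) = -3 + (20 + p)/(2*w))
-150*b(19, -10 + 7) + k(23) = -75*(20 + (-10 + 7) - 6*19)/19 + (4 - 2*23) = -75*(20 - 3 - 114)/19 + (4 - 46) = -75*(-97)/19 - 42 = -150*(-97/38) - 42 = 7275/19 - 42 = 6477/19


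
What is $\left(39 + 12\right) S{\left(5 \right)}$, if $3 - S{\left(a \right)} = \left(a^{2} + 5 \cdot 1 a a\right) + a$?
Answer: $-7752$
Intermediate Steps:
$S{\left(a \right)} = 3 - a - 6 a^{2}$ ($S{\left(a \right)} = 3 - \left(\left(a^{2} + 5 \cdot 1 a a\right) + a\right) = 3 - \left(\left(a^{2} + 5 a a\right) + a\right) = 3 - \left(\left(a^{2} + 5 a^{2}\right) + a\right) = 3 - \left(6 a^{2} + a\right) = 3 - \left(a + 6 a^{2}\right) = 3 - a - 6 a^{2}$)
$\left(39 + 12\right) S{\left(5 \right)} = \left(39 + 12\right) \left(3 - 5 - 6 \cdot 5^{2}\right) = 51 \left(3 - 5 - 150\right) = 51 \left(-152\right) = -7752$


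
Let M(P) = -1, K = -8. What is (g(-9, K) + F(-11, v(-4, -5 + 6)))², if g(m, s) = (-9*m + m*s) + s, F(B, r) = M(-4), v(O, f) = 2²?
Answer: 20736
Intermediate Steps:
v(O, f) = 4
F(B, r) = -1
g(m, s) = s - 9*m + m*s
(g(-9, K) + F(-11, v(-4, -5 + 6)))² = ((-8 - 9*(-9) - 9*(-8)) - 1)² = ((-8 + 81 + 72) - 1)² = (145 - 1)² = 144² = 20736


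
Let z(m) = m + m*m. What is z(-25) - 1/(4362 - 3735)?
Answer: 376199/627 ≈ 600.00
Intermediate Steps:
z(m) = m + m²
z(-25) - 1/(4362 - 3735) = -25*(1 - 25) - 1/(4362 - 3735) = -25*(-24) - 1/627 = 600 - 1*1/627 = 600 - 1/627 = 376199/627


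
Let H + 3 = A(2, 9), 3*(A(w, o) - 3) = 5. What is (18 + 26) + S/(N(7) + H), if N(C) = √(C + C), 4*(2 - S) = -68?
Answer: 4159/101 + 171*√14/101 ≈ 47.513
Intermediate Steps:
A(w, o) = 14/3 (A(w, o) = 3 + (⅓)*5 = 3 + 5/3 = 14/3)
H = 5/3 (H = -3 + 14/3 = 5/3 ≈ 1.6667)
S = 19 (S = 2 - ¼*(-68) = 2 + 17 = 19)
N(C) = √2*√C (N(C) = √(2*C) = √2*√C)
(18 + 26) + S/(N(7) + H) = (18 + 26) + 19/(√2*√7 + 5/3) = 44 + 19/(√14 + 5/3) = 44 + 19/(5/3 + √14)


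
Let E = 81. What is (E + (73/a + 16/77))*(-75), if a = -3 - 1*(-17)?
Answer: -998175/154 ≈ -6481.7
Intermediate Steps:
a = 14 (a = -3 + 17 = 14)
(E + (73/a + 16/77))*(-75) = (81 + (73/14 + 16/77))*(-75) = (81 + 835/154)*(-75) = (13309/154)*(-75) = -998175/154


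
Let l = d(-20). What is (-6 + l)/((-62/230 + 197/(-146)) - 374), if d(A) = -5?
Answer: 16790/573331 ≈ 0.029285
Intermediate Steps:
l = -5
(-6 + l)/((-62/230 + 197/(-146)) - 374) = (-6 - 5)/((-62/230 + 197/(-146)) - 374) = -11/((-62*1/230 + 197*(-1/146)) - 374) = -11/((-31/115 - 197/146) - 374) = -11/(-27181/16790 - 374) = -11/(-6306641/16790) = -11*(-16790/6306641) = 16790/573331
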